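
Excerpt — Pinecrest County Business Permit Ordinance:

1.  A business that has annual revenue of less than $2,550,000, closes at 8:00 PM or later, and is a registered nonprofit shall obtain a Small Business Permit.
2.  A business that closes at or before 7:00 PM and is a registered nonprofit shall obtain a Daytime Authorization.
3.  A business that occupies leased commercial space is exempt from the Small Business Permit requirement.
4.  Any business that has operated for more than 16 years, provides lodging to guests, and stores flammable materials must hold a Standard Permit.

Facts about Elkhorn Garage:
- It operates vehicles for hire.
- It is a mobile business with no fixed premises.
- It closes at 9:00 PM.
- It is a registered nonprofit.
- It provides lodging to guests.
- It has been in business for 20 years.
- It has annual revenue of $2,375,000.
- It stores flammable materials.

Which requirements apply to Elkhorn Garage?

Small Business Permit, Standard Permit

1. revenue $2,375,000 < $2,550,000; closes 9:00 PM, after 8:00 PM; is a registered nonprofit → Small Business Permit required.
2. closes 9:00 PM, after 7:00 PM; is a registered nonprofit → Daytime Authorization not required.
3. is a mobile business with no fixed premises (not: occupies leased commercial space) → Small Business Permit exemption does not apply.
4. years in business 20 > 16; provides lodging to guests; stores flammable materials → Standard Permit required.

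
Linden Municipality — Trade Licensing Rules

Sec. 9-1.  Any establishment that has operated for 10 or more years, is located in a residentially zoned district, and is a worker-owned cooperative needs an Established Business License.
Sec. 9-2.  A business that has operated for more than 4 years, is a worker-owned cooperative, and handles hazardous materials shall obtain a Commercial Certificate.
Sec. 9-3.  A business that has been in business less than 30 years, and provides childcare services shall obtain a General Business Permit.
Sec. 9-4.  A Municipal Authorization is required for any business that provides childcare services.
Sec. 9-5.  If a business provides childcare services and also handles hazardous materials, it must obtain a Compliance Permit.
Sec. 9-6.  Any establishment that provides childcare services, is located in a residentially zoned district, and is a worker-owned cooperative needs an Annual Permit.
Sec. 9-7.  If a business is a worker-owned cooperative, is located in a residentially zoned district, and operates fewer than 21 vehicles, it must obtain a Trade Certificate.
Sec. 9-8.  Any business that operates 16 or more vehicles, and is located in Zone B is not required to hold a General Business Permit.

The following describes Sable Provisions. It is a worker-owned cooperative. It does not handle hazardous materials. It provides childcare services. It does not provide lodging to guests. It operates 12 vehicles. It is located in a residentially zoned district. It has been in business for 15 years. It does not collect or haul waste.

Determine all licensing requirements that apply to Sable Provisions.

Sec. 9-1. years in business 15 ≥ 10; is located in a residentially zoned district; is a worker-owned cooperative → Established Business License required.
Sec. 9-2. years in business 15 > 4; is a worker-owned cooperative; does not handle hazardous materials → Commercial Certificate not required.
Sec. 9-3. years in business 15 < 30; provides childcare services → General Business Permit required.
Sec. 9-4. provides childcare services → Municipal Authorization required.
Sec. 9-5. provides childcare services; does not handle hazardous materials → Compliance Permit not required.
Sec. 9-6. provides childcare services; is located in a residentially zoned district; is a worker-owned cooperative → Annual Permit required.
Sec. 9-7. is a worker-owned cooperative; is located in a residentially zoned district; vehicles 12 < 21 → Trade Certificate required.
Sec. 9-8. vehicles 12 < 16; is located in a residentially zoned district (not: is located in Zone B) → General Business Permit exemption does not apply.

Annual Permit, Established Business License, General Business Permit, Municipal Authorization, Trade Certificate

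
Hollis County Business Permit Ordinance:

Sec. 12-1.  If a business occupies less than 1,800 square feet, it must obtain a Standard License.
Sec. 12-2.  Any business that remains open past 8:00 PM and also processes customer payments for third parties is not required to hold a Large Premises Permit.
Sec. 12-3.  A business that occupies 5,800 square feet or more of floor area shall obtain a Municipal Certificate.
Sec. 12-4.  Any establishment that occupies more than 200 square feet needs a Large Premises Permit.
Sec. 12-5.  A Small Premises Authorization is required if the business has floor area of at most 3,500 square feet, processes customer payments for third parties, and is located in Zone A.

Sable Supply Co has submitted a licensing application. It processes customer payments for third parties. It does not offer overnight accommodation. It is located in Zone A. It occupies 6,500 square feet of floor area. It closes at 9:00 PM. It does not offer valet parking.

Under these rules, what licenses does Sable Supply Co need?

Municipal Certificate

Sec. 12-1. floor area 6,500 square feet ≥ 1,800 square feet → Standard License not required.
Sec. 12-2. closes 9:00 PM, after 8:00 PM; processes customer payments for third parties → exempt from Large Premises Permit.
Sec. 12-3. floor area 6,500 square feet ≥ 5,800 square feet → Municipal Certificate required.
Sec. 12-4. floor area 6,500 square feet > 200 square feet → Large Premises Permit required.
Sec. 12-5. floor area 6,500 square feet > 3,500 square feet; processes customer payments for third parties; is located in Zone A → Small Premises Authorization not required.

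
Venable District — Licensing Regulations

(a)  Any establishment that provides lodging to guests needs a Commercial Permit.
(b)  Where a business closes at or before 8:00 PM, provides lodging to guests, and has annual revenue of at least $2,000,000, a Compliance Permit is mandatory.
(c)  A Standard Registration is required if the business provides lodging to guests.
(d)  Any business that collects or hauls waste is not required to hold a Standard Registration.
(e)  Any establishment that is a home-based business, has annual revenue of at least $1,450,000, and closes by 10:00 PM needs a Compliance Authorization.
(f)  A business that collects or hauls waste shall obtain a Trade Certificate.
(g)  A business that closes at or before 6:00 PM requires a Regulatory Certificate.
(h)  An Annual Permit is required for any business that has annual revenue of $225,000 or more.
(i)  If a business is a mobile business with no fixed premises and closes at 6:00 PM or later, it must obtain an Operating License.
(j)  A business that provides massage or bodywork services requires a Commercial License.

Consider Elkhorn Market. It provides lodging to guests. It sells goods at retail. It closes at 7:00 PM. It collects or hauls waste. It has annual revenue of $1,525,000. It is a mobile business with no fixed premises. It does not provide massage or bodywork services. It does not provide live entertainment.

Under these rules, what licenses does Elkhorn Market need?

Annual Permit, Commercial Permit, Operating License, Trade Certificate

(a) provides lodging to guests → Commercial Permit required.
(b) closes 7:00 PM, at/before 8:00 PM; provides lodging to guests; revenue $1,525,000 < $2,000,000 → Compliance Permit not required.
(c) provides lodging to guests → Standard Registration required.
(d) collects or hauls waste → exempt from Standard Registration.
(e) is a mobile business with no fixed premises (not: is a home-based business); revenue $1,525,000 ≥ $1,450,000; closes 7:00 PM, at/before 10:00 PM → Compliance Authorization not required.
(f) collects or hauls waste → Trade Certificate required.
(g) closes 7:00 PM, after 6:00 PM → Regulatory Certificate not required.
(h) revenue $1,525,000 ≥ $225,000 → Annual Permit required.
(i) is a mobile business with no fixed premises; closes 7:00 PM, after 6:00 PM → Operating License required.
(j) does not provide massage or bodywork services → Commercial License not required.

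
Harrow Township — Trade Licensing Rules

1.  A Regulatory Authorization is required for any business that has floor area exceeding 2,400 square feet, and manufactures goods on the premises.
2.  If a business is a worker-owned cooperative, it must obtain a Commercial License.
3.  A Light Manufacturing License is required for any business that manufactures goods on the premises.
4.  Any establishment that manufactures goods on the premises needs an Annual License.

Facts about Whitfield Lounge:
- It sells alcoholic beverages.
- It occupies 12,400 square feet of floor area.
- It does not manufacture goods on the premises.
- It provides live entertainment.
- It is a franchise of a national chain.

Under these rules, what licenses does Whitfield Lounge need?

None

1. floor area 12,400 square feet > 2,400 square feet; does not manufacture goods on the premises → Regulatory Authorization not required.
2. is a franchise of a national chain (not: is a worker-owned cooperative) → Commercial License not required.
3. does not manufacture goods on the premises → Light Manufacturing License not required.
4. does not manufacture goods on the premises → Annual License not required.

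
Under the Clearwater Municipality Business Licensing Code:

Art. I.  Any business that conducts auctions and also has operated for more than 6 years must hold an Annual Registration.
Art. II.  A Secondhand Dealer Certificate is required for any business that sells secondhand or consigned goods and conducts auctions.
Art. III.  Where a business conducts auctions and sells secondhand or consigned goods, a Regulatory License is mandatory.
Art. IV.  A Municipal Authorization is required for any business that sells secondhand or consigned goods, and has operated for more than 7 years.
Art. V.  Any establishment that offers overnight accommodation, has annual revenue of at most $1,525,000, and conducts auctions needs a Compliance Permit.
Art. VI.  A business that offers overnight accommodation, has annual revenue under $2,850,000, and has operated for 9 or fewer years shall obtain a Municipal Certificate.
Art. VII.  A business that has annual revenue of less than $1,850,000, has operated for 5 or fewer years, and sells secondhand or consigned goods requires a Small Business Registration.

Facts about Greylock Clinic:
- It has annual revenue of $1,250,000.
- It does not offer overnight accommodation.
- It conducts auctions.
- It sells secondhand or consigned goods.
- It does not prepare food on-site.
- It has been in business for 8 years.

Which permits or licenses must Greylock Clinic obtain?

Annual Registration, Municipal Authorization, Regulatory License, Secondhand Dealer Certificate

Art. I. conducts auctions; years in business 8 > 6 → Annual Registration required.
Art. II. sells secondhand or consigned goods; conducts auctions → Secondhand Dealer Certificate required.
Art. III. conducts auctions; sells secondhand or consigned goods → Regulatory License required.
Art. IV. sells secondhand or consigned goods; years in business 8 > 7 → Municipal Authorization required.
Art. V. does not offer overnight accommodation; revenue $1,250,000 ≤ $1,525,000; conducts auctions → Compliance Permit not required.
Art. VI. does not offer overnight accommodation; revenue $1,250,000 < $2,850,000; years in business 8 ≤ 9 → Municipal Certificate not required.
Art. VII. revenue $1,250,000 < $1,850,000; years in business 8 > 5; sells secondhand or consigned goods → Small Business Registration not required.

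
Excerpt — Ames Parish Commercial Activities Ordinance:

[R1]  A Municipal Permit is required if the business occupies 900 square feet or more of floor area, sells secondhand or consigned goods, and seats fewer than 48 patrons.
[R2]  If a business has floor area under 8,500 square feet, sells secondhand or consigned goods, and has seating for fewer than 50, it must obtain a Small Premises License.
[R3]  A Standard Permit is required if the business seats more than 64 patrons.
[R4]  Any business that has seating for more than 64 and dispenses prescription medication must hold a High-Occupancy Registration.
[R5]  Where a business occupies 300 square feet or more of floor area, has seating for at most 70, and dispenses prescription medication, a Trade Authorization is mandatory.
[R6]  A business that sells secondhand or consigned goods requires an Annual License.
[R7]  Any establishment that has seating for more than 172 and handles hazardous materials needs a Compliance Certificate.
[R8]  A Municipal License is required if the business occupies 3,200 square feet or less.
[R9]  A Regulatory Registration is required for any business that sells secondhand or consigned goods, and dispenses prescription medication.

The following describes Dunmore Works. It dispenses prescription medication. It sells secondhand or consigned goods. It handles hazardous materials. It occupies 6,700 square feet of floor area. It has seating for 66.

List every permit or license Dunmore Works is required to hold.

Annual License, High-Occupancy Registration, Regulatory Registration, Standard Permit, Trade Authorization

[R1] floor area 6,700 square feet ≥ 900 square feet; sells secondhand or consigned goods; seating 66 ≥ 48 → Municipal Permit not required.
[R2] floor area 6,700 square feet < 8,500 square feet; sells secondhand or consigned goods; seating 66 ≥ 50 → Small Premises License not required.
[R3] seating 66 > 64 → Standard Permit required.
[R4] seating 66 > 64; dispenses prescription medication → High-Occupancy Registration required.
[R5] floor area 6,700 square feet ≥ 300 square feet; seating 66 ≤ 70; dispenses prescription medication → Trade Authorization required.
[R6] sells secondhand or consigned goods → Annual License required.
[R7] seating 66 ≤ 172; handles hazardous materials → Compliance Certificate not required.
[R8] floor area 6,700 square feet > 3,200 square feet → Municipal License not required.
[R9] sells secondhand or consigned goods; dispenses prescription medication → Regulatory Registration required.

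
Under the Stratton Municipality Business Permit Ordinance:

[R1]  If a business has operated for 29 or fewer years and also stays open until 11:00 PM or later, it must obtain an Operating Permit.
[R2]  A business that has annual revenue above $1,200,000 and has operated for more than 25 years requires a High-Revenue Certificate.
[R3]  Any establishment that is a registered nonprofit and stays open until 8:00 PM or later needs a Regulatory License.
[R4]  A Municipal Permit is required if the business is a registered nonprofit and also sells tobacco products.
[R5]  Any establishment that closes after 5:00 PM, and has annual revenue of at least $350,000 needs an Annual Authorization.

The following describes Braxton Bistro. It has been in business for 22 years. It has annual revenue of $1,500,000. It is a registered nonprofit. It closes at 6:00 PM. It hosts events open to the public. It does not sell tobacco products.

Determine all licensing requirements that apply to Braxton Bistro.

Annual Authorization

[R1] years in business 22 ≤ 29; closes 6:00 PM, at/before 11:00 PM → Operating Permit not required.
[R2] revenue $1,500,000 > $1,200,000; years in business 22 ≤ 25 → High-Revenue Certificate not required.
[R3] is a registered nonprofit; closes 6:00 PM, at/before 8:00 PM → Regulatory License not required.
[R4] is a registered nonprofit; does not sell tobacco products → Municipal Permit not required.
[R5] closes 6:00 PM, after 5:00 PM; revenue $1,500,000 ≥ $350,000 → Annual Authorization required.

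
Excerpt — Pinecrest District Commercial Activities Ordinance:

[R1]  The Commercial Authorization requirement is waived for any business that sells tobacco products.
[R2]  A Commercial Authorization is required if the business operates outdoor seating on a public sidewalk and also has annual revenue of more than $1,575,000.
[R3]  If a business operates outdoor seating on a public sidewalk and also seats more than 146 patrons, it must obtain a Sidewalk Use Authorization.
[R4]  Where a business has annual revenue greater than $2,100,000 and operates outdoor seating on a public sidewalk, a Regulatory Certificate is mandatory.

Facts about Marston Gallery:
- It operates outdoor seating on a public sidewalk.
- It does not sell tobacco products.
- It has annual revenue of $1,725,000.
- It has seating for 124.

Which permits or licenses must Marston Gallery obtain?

[R1] does not sell tobacco products → Commercial Authorization exemption does not apply.
[R2] operates outdoor seating on a public sidewalk; revenue $1,725,000 > $1,575,000 → Commercial Authorization required.
[R3] operates outdoor seating on a public sidewalk; seating 124 ≤ 146 → Sidewalk Use Authorization not required.
[R4] revenue $1,725,000 ≤ $2,100,000; operates outdoor seating on a public sidewalk → Regulatory Certificate not required.

Commercial Authorization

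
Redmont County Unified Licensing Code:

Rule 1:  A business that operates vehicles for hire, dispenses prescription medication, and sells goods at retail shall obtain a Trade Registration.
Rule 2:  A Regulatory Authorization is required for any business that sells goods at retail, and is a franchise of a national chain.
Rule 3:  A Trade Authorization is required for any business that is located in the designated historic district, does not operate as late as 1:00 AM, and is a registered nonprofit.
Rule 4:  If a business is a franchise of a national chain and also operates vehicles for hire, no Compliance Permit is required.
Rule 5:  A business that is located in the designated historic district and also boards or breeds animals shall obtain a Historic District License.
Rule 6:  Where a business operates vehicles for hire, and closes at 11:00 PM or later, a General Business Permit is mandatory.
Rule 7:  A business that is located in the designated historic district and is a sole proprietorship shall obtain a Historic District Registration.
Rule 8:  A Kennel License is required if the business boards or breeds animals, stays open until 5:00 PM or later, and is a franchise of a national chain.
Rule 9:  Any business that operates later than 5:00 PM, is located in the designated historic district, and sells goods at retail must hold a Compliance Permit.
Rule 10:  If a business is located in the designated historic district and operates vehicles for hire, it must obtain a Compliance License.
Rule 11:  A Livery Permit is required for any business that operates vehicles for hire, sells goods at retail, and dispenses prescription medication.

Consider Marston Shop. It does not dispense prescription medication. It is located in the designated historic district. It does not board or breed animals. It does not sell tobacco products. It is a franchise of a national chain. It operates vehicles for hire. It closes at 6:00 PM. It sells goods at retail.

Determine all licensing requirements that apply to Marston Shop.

Compliance License, Regulatory Authorization

Rule 1: operates vehicles for hire; does not dispense prescription medication; sells goods at retail → Trade Registration not required.
Rule 2: sells goods at retail; is a franchise of a national chain → Regulatory Authorization required.
Rule 3: is located in the designated historic district; closes 6:00 PM, at/before 1:00 AM; is a franchise of a national chain (not: is a registered nonprofit) → Trade Authorization not required.
Rule 4: is a franchise of a national chain; operates vehicles for hire → exempt from Compliance Permit.
Rule 5: is located in the designated historic district; does not board or breed animals → Historic District License not required.
Rule 6: operates vehicles for hire; closes 6:00 PM, at/before 11:00 PM → General Business Permit not required.
Rule 7: is located in the designated historic district; is a franchise of a national chain (not: is a sole proprietorship) → Historic District Registration not required.
Rule 8: does not board or breed animals; closes 6:00 PM, after 5:00 PM; is a franchise of a national chain → Kennel License not required.
Rule 9: closes 6:00 PM, after 5:00 PM; is located in the designated historic district; sells goods at retail → Compliance Permit required.
Rule 10: is located in the designated historic district; operates vehicles for hire → Compliance License required.
Rule 11: operates vehicles for hire; sells goods at retail; does not dispense prescription medication → Livery Permit not required.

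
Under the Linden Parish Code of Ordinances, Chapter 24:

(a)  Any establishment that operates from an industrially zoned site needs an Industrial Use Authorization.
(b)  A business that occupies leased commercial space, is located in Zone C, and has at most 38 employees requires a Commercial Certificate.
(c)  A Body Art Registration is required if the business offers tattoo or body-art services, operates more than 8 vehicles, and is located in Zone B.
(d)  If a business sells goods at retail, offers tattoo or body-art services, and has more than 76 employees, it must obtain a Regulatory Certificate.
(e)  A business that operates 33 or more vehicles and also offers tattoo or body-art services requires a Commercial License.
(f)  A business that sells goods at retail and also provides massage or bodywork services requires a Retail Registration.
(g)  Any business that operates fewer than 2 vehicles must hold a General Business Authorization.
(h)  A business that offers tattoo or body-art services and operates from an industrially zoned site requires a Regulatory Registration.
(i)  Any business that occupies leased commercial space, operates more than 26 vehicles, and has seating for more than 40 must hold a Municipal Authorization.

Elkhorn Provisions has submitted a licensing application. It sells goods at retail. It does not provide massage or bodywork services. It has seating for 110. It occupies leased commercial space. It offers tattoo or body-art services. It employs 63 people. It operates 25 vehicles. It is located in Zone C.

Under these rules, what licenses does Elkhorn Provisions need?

(a) occupies leased commercial space (not: operates from an industrially zoned site) → Industrial Use Authorization not required.
(b) occupies leased commercial space; is located in Zone C; employees 63 > 38 → Commercial Certificate not required.
(c) offers tattoo or body-art services; vehicles 25 > 8; is located in Zone C (not: is located in Zone B) → Body Art Registration not required.
(d) sells goods at retail; offers tattoo or body-art services; employees 63 ≤ 76 → Regulatory Certificate not required.
(e) vehicles 25 < 33; offers tattoo or body-art services → Commercial License not required.
(f) sells goods at retail; does not provide massage or bodywork services → Retail Registration not required.
(g) vehicles 25 ≥ 2 → General Business Authorization not required.
(h) offers tattoo or body-art services; occupies leased commercial space (not: operates from an industrially zoned site) → Regulatory Registration not required.
(i) occupies leased commercial space; vehicles 25 ≤ 26; seating 110 > 40 → Municipal Authorization not required.

None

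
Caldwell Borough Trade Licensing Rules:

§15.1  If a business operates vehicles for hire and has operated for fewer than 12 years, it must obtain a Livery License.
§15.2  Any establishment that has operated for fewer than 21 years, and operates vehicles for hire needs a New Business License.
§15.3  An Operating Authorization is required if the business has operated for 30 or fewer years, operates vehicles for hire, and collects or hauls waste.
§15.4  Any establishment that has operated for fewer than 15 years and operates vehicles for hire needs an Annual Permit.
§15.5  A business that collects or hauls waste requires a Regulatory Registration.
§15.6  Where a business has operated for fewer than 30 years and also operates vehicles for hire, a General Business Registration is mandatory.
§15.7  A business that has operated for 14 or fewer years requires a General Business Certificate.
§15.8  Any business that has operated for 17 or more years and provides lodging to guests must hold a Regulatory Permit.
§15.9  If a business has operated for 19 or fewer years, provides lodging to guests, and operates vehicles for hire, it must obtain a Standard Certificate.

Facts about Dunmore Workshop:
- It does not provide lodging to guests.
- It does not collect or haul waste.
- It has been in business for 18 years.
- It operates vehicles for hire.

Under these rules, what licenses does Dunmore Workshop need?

General Business Registration, New Business License

§15.1 operates vehicles for hire; years in business 18 ≥ 12 → Livery License not required.
§15.2 years in business 18 < 21; operates vehicles for hire → New Business License required.
§15.3 years in business 18 ≤ 30; operates vehicles for hire; does not collect or haul waste → Operating Authorization not required.
§15.4 years in business 18 ≥ 15; operates vehicles for hire → Annual Permit not required.
§15.5 does not collect or haul waste → Regulatory Registration not required.
§15.6 years in business 18 < 30; operates vehicles for hire → General Business Registration required.
§15.7 years in business 18 > 14 → General Business Certificate not required.
§15.8 years in business 18 ≥ 17; does not provide lodging to guests → Regulatory Permit not required.
§15.9 years in business 18 ≤ 19; does not provide lodging to guests; operates vehicles for hire → Standard Certificate not required.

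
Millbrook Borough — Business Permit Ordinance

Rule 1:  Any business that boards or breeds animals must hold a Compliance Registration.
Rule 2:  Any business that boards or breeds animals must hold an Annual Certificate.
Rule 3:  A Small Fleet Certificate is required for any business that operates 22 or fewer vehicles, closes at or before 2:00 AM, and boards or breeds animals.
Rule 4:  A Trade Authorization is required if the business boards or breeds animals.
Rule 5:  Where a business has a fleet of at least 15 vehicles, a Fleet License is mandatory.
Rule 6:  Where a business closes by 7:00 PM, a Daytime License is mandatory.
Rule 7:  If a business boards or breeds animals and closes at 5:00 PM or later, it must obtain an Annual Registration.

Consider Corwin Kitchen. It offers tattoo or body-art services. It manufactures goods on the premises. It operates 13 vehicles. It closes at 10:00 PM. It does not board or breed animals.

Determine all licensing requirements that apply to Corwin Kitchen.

Rule 1: does not board or breed animals → Compliance Registration not required.
Rule 2: does not board or breed animals → Annual Certificate not required.
Rule 3: vehicles 13 ≤ 22; closes 10:00 PM, at/before 2:00 AM; does not board or breed animals → Small Fleet Certificate not required.
Rule 4: does not board or breed animals → Trade Authorization not required.
Rule 5: vehicles 13 < 15 → Fleet License not required.
Rule 6: closes 10:00 PM, after 7:00 PM → Daytime License not required.
Rule 7: does not board or breed animals; closes 10:00 PM, after 5:00 PM → Annual Registration not required.

None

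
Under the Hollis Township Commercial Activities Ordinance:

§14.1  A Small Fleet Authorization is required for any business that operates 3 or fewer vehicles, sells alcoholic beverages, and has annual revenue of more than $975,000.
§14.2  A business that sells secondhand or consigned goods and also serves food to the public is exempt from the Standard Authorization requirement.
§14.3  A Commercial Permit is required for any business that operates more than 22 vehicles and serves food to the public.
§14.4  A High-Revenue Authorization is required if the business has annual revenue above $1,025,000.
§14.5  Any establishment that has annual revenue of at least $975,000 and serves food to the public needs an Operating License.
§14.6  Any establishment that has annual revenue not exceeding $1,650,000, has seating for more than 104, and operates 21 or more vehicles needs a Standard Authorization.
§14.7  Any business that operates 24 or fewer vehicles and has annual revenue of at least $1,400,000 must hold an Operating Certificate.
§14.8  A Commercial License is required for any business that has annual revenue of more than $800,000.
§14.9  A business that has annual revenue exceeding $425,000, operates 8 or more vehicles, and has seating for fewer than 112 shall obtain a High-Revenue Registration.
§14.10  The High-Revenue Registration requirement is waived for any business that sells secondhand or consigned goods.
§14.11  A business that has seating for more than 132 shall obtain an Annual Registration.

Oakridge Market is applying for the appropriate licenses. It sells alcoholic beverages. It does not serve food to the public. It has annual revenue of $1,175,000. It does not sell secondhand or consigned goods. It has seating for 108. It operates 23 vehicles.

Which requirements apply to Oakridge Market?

Commercial License, High-Revenue Authorization, High-Revenue Registration, Standard Authorization

§14.1 vehicles 23 > 3; sells alcoholic beverages; revenue $1,175,000 > $975,000 → Small Fleet Authorization not required.
§14.2 does not sell secondhand or consigned goods; does not serve food to the public → Standard Authorization exemption does not apply.
§14.3 vehicles 23 > 22; does not serve food to the public → Commercial Permit not required.
§14.4 revenue $1,175,000 > $1,025,000 → High-Revenue Authorization required.
§14.5 revenue $1,175,000 ≥ $975,000; does not serve food to the public → Operating License not required.
§14.6 revenue $1,175,000 ≤ $1,650,000; seating 108 > 104; vehicles 23 ≥ 21 → Standard Authorization required.
§14.7 vehicles 23 ≤ 24; revenue $1,175,000 < $1,400,000 → Operating Certificate not required.
§14.8 revenue $1,175,000 > $800,000 → Commercial License required.
§14.9 revenue $1,175,000 > $425,000; vehicles 23 ≥ 8; seating 108 < 112 → High-Revenue Registration required.
§14.10 does not sell secondhand or consigned goods → High-Revenue Registration exemption does not apply.
§14.11 seating 108 ≤ 132 → Annual Registration not required.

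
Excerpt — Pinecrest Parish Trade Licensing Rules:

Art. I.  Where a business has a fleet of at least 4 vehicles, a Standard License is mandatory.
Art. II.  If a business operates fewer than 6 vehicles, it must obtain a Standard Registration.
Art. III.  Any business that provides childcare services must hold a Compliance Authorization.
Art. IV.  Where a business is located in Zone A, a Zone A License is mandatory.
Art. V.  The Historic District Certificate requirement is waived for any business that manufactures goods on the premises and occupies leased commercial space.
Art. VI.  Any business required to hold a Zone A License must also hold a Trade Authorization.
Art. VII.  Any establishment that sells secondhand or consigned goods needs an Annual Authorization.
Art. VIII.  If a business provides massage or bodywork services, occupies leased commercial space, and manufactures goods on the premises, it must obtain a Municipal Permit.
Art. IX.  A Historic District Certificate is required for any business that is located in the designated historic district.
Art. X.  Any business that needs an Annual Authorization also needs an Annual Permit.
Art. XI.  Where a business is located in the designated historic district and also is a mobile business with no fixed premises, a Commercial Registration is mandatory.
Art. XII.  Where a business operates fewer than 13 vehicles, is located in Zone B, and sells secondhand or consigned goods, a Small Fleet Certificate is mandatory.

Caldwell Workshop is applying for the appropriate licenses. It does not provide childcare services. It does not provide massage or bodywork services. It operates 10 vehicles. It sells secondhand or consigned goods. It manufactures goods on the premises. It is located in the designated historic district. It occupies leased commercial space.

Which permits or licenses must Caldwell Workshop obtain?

Annual Authorization, Annual Permit, Standard License

Art. I. vehicles 10 ≥ 4 → Standard License required.
Art. II. vehicles 10 ≥ 6 → Standard Registration not required.
Art. III. does not provide childcare services → Compliance Authorization not required.
Art. IV. is located in the designated historic district (not: is located in Zone A) → Zone A License not required.
Art. V. manufactures goods on the premises; occupies leased commercial space → exempt from Historic District Certificate.
Art. VI. Zone A License is not required → no effect.
Art. VII. sells secondhand or consigned goods → Annual Authorization required.
Art. VIII. does not provide massage or bodywork services; occupies leased commercial space; manufactures goods on the premises → Municipal Permit not required.
Art. IX. is located in the designated historic district → Historic District Certificate required.
Art. X. Annual Authorization is required → Annual Permit also required.
Art. XI. is located in the designated historic district; occupies leased commercial space (not: is a mobile business with no fixed premises) → Commercial Registration not required.
Art. XII. vehicles 10 < 13; is located in the designated historic district (not: is located in Zone B); sells secondhand or consigned goods → Small Fleet Certificate not required.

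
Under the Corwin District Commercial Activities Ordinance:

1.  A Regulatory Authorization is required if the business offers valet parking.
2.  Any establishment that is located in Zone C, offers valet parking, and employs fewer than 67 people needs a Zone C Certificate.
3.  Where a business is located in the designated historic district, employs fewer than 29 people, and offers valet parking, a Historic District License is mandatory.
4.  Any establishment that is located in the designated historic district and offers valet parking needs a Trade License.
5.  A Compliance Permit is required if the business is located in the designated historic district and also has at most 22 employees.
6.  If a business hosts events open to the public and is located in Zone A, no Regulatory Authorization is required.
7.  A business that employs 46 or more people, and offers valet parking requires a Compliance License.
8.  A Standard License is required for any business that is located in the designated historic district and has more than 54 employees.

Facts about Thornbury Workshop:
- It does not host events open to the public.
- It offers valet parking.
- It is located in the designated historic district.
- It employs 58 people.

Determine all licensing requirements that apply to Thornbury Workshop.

Compliance License, Regulatory Authorization, Standard License, Trade License

1. offers valet parking → Regulatory Authorization required.
2. is located in the designated historic district (not: is located in Zone C); offers valet parking; employees 58 < 67 → Zone C Certificate not required.
3. is located in the designated historic district; employees 58 ≥ 29; offers valet parking → Historic District License not required.
4. is located in the designated historic district; offers valet parking → Trade License required.
5. is located in the designated historic district; employees 58 > 22 → Compliance Permit not required.
6. does not host events open to the public; is located in the designated historic district (not: is located in Zone A) → Regulatory Authorization exemption does not apply.
7. employees 58 ≥ 46; offers valet parking → Compliance License required.
8. is located in the designated historic district; employees 58 > 54 → Standard License required.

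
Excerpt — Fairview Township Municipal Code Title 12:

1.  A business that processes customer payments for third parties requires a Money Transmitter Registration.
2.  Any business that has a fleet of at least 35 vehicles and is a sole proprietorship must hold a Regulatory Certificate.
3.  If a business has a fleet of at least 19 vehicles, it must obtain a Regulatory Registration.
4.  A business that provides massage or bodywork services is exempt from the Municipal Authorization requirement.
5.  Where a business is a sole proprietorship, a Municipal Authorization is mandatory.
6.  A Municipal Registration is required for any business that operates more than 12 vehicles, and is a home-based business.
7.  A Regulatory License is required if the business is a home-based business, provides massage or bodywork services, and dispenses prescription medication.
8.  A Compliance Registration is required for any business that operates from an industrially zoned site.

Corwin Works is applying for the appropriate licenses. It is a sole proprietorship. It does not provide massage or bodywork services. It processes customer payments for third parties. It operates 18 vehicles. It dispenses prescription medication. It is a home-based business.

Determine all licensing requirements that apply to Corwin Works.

1. processes customer payments for third parties → Money Transmitter Registration required.
2. vehicles 18 < 35; is a sole proprietorship → Regulatory Certificate not required.
3. vehicles 18 < 19 → Regulatory Registration not required.
4. does not provide massage or bodywork services → Municipal Authorization exemption does not apply.
5. is a sole proprietorship → Municipal Authorization required.
6. vehicles 18 > 12; is a home-based business → Municipal Registration required.
7. is a home-based business; does not provide massage or bodywork services; dispenses prescription medication → Regulatory License not required.
8. is a home-based business (not: operates from an industrially zoned site) → Compliance Registration not required.

Money Transmitter Registration, Municipal Authorization, Municipal Registration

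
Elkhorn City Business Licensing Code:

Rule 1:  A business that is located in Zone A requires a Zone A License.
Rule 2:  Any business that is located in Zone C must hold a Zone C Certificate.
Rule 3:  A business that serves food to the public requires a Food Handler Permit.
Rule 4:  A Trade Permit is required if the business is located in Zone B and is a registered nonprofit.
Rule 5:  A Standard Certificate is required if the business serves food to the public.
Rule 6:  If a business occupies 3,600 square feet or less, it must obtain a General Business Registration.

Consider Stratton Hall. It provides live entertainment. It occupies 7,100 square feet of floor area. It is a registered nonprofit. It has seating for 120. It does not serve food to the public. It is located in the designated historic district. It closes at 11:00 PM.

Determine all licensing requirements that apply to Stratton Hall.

Rule 1: is located in the designated historic district (not: is located in Zone A) → Zone A License not required.
Rule 2: is located in the designated historic district (not: is located in Zone C) → Zone C Certificate not required.
Rule 3: does not serve food to the public → Food Handler Permit not required.
Rule 4: is located in the designated historic district (not: is located in Zone B); is a registered nonprofit → Trade Permit not required.
Rule 5: does not serve food to the public → Standard Certificate not required.
Rule 6: floor area 7,100 square feet > 3,600 square feet → General Business Registration not required.

None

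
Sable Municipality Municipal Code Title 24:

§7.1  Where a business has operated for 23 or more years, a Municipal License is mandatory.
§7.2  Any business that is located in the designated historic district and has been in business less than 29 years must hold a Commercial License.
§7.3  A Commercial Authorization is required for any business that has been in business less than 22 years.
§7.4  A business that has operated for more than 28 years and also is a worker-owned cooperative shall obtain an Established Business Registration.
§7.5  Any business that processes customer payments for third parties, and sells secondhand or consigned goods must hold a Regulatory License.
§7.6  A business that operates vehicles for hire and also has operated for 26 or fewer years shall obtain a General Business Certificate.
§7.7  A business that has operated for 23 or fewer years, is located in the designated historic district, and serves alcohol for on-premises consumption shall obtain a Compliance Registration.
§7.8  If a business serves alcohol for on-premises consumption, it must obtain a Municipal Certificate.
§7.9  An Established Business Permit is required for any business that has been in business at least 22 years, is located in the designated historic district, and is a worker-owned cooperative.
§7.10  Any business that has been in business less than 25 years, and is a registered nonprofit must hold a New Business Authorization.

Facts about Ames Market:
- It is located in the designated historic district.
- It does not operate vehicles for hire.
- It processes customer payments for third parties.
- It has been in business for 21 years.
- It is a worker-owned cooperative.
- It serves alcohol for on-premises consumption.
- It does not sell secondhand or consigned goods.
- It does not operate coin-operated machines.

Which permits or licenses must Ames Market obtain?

§7.1 years in business 21 < 23 → Municipal License not required.
§7.2 is located in the designated historic district; years in business 21 < 29 → Commercial License required.
§7.3 years in business 21 < 22 → Commercial Authorization required.
§7.4 years in business 21 ≤ 28; is a worker-owned cooperative → Established Business Registration not required.
§7.5 processes customer payments for third parties; does not sell secondhand or consigned goods → Regulatory License not required.
§7.6 does not operate vehicles for hire; years in business 21 ≤ 26 → General Business Certificate not required.
§7.7 years in business 21 ≤ 23; is located in the designated historic district; serves alcohol for on-premises consumption → Compliance Registration required.
§7.8 serves alcohol for on-premises consumption → Municipal Certificate required.
§7.9 years in business 21 < 22; is located in the designated historic district; is a worker-owned cooperative → Established Business Permit not required.
§7.10 years in business 21 < 25; is a worker-owned cooperative (not: is a registered nonprofit) → New Business Authorization not required.

Commercial Authorization, Commercial License, Compliance Registration, Municipal Certificate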